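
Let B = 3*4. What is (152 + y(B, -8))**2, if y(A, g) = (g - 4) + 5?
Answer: 21025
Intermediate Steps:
B = 12
y(A, g) = 1 + g (y(A, g) = (-4 + g) + 5 = 1 + g)
(152 + y(B, -8))**2 = (152 + (1 - 8))**2 = (152 - 7)**2 = 145**2 = 21025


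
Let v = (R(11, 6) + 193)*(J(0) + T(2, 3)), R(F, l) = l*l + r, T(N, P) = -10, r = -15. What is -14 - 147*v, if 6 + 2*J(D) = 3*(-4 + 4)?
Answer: 408940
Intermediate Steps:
J(D) = -3 (J(D) = -3 + (3*(-4 + 4))/2 = -3 + (3*0)/2 = -3 + (½)*0 = -3 + 0 = -3)
R(F, l) = -15 + l² (R(F, l) = l*l - 15 = l² - 15 = -15 + l²)
v = -2782 (v = ((-15 + 6²) + 193)*(-3 - 10) = ((-15 + 36) + 193)*(-13) = (21 + 193)*(-13) = 214*(-13) = -2782)
-14 - 147*v = -14 - 147*(-2782) = -14 + 408954 = 408940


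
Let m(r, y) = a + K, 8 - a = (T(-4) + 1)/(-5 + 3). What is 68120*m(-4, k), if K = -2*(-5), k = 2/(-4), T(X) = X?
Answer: 1123980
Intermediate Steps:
a = 13/2 (a = 8 - (-4 + 1)/(-5 + 3) = 8 - (-3)/(-2) = 8 - (-3)*(-1)/2 = 8 - 1*3/2 = 8 - 3/2 = 13/2 ≈ 6.5000)
k = -1/2 (k = 2*(-1/4) = -1/2 ≈ -0.50000)
K = 10
m(r, y) = 33/2 (m(r, y) = 13/2 + 10 = 33/2)
68120*m(-4, k) = 68120*(33/2) = 1123980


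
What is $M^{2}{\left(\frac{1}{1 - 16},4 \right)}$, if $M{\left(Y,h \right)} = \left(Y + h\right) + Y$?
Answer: $\frac{3364}{225} \approx 14.951$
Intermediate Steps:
$M{\left(Y,h \right)} = h + 2 Y$
$M^{2}{\left(\frac{1}{1 - 16},4 \right)} = \left(4 + \frac{2}{1 - 16}\right)^{2} = \left(4 + \frac{2}{-15}\right)^{2} = \left(4 + 2 \left(- \frac{1}{15}\right)\right)^{2} = \left(4 - \frac{2}{15}\right)^{2} = \left(\frac{58}{15}\right)^{2} = \frac{3364}{225}$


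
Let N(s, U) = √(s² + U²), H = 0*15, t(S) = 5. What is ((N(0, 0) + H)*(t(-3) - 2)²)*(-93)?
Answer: 0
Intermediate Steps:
H = 0
N(s, U) = √(U² + s²)
((N(0, 0) + H)*(t(-3) - 2)²)*(-93) = ((√(0² + 0²) + 0)*(5 - 2)²)*(-93) = ((√(0 + 0) + 0)*3²)*(-93) = ((√0 + 0)*9)*(-93) = ((0 + 0)*9)*(-93) = (0*9)*(-93) = 0*(-93) = 0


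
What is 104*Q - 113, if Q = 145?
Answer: 14967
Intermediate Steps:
104*Q - 113 = 104*145 - 113 = 15080 - 113 = 14967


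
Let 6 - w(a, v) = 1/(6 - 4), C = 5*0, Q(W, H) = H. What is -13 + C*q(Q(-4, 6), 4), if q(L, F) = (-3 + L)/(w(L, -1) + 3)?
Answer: -13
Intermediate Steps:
C = 0
w(a, v) = 11/2 (w(a, v) = 6 - 1/(6 - 4) = 6 - 1/2 = 11/2)
q(L, F) = -6/17 + 2*L/17 (q(L, F) = (-3 + L)/(11/2 + 3) = (-3 + L)/(17/2) = (-3 + L)*(2/17) = -6/17 + 2*L/17)
-13 + C*q(Q(-4, 6), 4) = -13 + 0*(-6/17 + (2/17)*6) = -13 + 0*(-6/17 + 12/17) = -13 + 0*(6/17) = -13 + 0 = -13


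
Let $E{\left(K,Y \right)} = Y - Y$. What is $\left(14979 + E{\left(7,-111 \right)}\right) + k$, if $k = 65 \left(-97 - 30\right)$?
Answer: $6724$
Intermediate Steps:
$E{\left(K,Y \right)} = 0$
$k = -8255$ ($k = 65 \left(-97 - 30\right) = 65 \left(-127\right) = -8255$)
$\left(14979 + E{\left(7,-111 \right)}\right) + k = \left(14979 + 0\right) - 8255 = 14979 - 8255 = 6724$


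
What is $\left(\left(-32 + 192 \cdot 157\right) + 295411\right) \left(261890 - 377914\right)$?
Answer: $-37768480552$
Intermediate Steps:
$\left(\left(-32 + 192 \cdot 157\right) + 295411\right) \left(261890 - 377914\right) = \left(\left(-32 + 30144\right) + 295411\right) \left(-116024\right) = \left(30112 + 295411\right) \left(-116024\right) = 325523 \left(-116024\right) = -37768480552$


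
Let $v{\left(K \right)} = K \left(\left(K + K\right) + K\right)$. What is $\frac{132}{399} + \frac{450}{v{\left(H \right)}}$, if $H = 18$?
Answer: $\frac{5701}{7182} \approx 0.79379$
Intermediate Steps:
$v{\left(K \right)} = 3 K^{2}$ ($v{\left(K \right)} = K \left(2 K + K\right) = K 3 K = 3 K^{2}$)
$\frac{132}{399} + \frac{450}{v{\left(H \right)}} = \frac{132}{399} + \frac{450}{3 \cdot 18^{2}} = 132 \cdot \frac{1}{399} + \frac{450}{3 \cdot 324} = \frac{44}{133} + \frac{450}{972} = \frac{44}{133} + 450 \cdot \frac{1}{972} = \frac{44}{133} + \frac{25}{54} = \frac{5701}{7182}$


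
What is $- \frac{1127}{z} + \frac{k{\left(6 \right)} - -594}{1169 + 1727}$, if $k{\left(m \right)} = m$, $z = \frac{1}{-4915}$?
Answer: $\frac{2005192285}{362} \approx 5.5392 \cdot 10^{6}$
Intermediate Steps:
$z = - \frac{1}{4915} \approx -0.00020346$
$- \frac{1127}{z} + \frac{k{\left(6 \right)} - -594}{1169 + 1727} = - \frac{1127}{- \frac{1}{4915}} + \frac{6 - -594}{1169 + 1727} = \left(-1127\right) \left(-4915\right) + \frac{6 + 594}{2896} = 5539205 + 600 \cdot \frac{1}{2896} = 5539205 + \frac{75}{362} = \frac{2005192285}{362}$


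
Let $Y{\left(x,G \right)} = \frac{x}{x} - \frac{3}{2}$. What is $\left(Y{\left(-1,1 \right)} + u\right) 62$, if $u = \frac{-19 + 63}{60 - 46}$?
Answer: $\frac{1147}{7} \approx 163.86$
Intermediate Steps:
$u = \frac{22}{7}$ ($u = \frac{44}{14} = 44 \cdot \frac{1}{14} = \frac{22}{7} \approx 3.1429$)
$Y{\left(x,G \right)} = - \frac{1}{2}$ ($Y{\left(x,G \right)} = 1 - \frac{3}{2} = - \frac{1}{2}$)
$\left(Y{\left(-1,1 \right)} + u\right) 62 = \left(- \frac{1}{2} + \frac{22}{7}\right) 62 = \frac{37}{14} \cdot 62 = \frac{1147}{7}$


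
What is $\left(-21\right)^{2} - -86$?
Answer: $527$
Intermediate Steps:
$\left(-21\right)^{2} - -86 = 441 + 86 = 527$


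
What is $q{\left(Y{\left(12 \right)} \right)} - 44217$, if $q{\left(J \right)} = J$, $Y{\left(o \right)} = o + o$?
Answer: $-44193$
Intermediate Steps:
$Y{\left(o \right)} = 2 o$
$q{\left(Y{\left(12 \right)} \right)} - 44217 = 2 \cdot 12 - 44217 = 24 - 44217 = -44193$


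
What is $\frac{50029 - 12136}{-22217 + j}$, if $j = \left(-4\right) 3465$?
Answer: $- \frac{37893}{36077} \approx -1.0503$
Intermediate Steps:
$j = -13860$
$\frac{50029 - 12136}{-22217 + j} = \frac{50029 - 12136}{-22217 - 13860} = \frac{37893}{-36077} = 37893 \left(- \frac{1}{36077}\right) = - \frac{37893}{36077}$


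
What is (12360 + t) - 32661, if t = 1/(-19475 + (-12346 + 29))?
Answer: -645409393/31792 ≈ -20301.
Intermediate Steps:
t = -1/31792 (t = 1/(-19475 - 12317) = 1/(-31792) = -1/31792 ≈ -3.1454e-5)
(12360 + t) - 32661 = (12360 - 1/31792) - 32661 = 392949119/31792 - 32661 = -645409393/31792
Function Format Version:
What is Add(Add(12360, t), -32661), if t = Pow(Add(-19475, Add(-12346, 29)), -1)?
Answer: Rational(-645409393, 31792) ≈ -20301.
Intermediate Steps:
t = Rational(-1, 31792) (t = Pow(Add(-19475, -12317), -1) = Pow(-31792, -1) = Rational(-1, 31792) ≈ -3.1454e-5)
Add(Add(12360, t), -32661) = Add(Add(12360, Rational(-1, 31792)), -32661) = Add(Rational(392949119, 31792), -32661) = Rational(-645409393, 31792)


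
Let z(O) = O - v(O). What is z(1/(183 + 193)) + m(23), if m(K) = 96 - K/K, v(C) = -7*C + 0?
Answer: 4466/47 ≈ 95.021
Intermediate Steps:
v(C) = -7*C
m(K) = 95 (m(K) = 96 - 1*1 = 96 - 1 = 95)
z(O) = 8*O (z(O) = O - (-7)*O = O + 7*O = 8*O)
z(1/(183 + 193)) + m(23) = 8/(183 + 193) + 95 = 8/376 + 95 = 8*(1/376) + 95 = 1/47 + 95 = 4466/47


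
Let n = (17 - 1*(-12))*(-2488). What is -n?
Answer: 72152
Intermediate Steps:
n = -72152 (n = (17 + 12)*(-2488) = 29*(-2488) = -72152)
-n = -1*(-72152) = 72152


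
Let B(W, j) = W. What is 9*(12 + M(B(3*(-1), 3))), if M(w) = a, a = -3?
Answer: 81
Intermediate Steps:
M(w) = -3
9*(12 + M(B(3*(-1), 3))) = 9*(12 - 3) = 9*9 = 81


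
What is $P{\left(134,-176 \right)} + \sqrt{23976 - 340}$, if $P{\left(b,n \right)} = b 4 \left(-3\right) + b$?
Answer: $-1474 + 2 \sqrt{5909} \approx -1320.3$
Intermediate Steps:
$P{\left(b,n \right)} = - 11 b$ ($P{\left(b,n \right)} = b \left(-12\right) + b = - 12 b + b = - 11 b$)
$P{\left(134,-176 \right)} + \sqrt{23976 - 340} = \left(-11\right) 134 + \sqrt{23976 - 340} = -1474 + \sqrt{23636} = -1474 + 2 \sqrt{5909}$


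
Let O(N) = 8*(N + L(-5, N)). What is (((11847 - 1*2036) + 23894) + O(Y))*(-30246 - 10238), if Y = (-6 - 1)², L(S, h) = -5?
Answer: -1378763588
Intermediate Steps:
Y = 49 (Y = (-7)² = 49)
O(N) = -40 + 8*N (O(N) = 8*(N - 5) = 8*(-5 + N) = -40 + 8*N)
(((11847 - 1*2036) + 23894) + O(Y))*(-30246 - 10238) = (((11847 - 1*2036) + 23894) + (-40 + 8*49))*(-30246 - 10238) = (((11847 - 2036) + 23894) + (-40 + 392))*(-40484) = ((9811 + 23894) + 352)*(-40484) = (33705 + 352)*(-40484) = 34057*(-40484) = -1378763588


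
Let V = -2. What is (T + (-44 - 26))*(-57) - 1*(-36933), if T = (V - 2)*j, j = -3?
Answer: 40239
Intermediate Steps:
T = 12 (T = (-2 - 2)*(-3) = -4*(-3) = 12)
(T + (-44 - 26))*(-57) - 1*(-36933) = (12 + (-44 - 26))*(-57) - 1*(-36933) = (12 - 70)*(-57) + 36933 = -58*(-57) + 36933 = 3306 + 36933 = 40239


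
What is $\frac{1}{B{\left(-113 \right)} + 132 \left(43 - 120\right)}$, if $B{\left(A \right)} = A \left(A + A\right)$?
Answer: $\frac{1}{15374} \approx 6.5045 \cdot 10^{-5}$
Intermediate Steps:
$B{\left(A \right)} = 2 A^{2}$ ($B{\left(A \right)} = A 2 A = 2 A^{2}$)
$\frac{1}{B{\left(-113 \right)} + 132 \left(43 - 120\right)} = \frac{1}{2 \left(-113\right)^{2} + 132 \left(43 - 120\right)} = \frac{1}{2 \cdot 12769 + 132 \left(-77\right)} = \frac{1}{25538 - 10164} = \frac{1}{15374}$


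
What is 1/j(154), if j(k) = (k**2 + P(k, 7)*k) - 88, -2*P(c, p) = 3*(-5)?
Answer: 1/24783 ≈ 4.0350e-5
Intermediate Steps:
P(c, p) = 15/2 (P(c, p) = -3*(-5)/2 = -1/2*(-15) = 15/2)
j(k) = -88 + k**2 + 15*k/2 (j(k) = (k**2 + 15*k/2) - 88 = -88 + k**2 + 15*k/2)
1/j(154) = 1/(-88 + 154**2 + (15/2)*154) = 1/(-88 + 23716 + 1155) = 1/24783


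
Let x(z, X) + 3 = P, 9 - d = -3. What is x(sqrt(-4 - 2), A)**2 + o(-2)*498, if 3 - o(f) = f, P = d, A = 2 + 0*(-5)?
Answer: 2571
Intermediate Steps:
A = 2 (A = 2 + 0 = 2)
d = 12 (d = 9 - 1*(-3) = 9 + 3 = 12)
P = 12
o(f) = 3 - f
x(z, X) = 9 (x(z, X) = -3 + 12 = 9)
x(sqrt(-4 - 2), A)**2 + o(-2)*498 = 9**2 + (3 - 1*(-2))*498 = 81 + (3 + 2)*498 = 81 + 5*498 = 81 + 2490 = 2571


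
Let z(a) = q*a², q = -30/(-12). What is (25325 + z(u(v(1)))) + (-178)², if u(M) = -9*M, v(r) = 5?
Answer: 124143/2 ≈ 62072.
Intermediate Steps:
q = 5/2 (q = -30*(-1/12) = 5/2 ≈ 2.5000)
u(M) = -9*M
z(a) = 5*a²/2
(25325 + z(u(v(1)))) + (-178)² = (25325 + 5*(-9*5)²/2) + (-178)² = (25325 + (5/2)*(-45)²) + 31684 = (25325 + (5/2)*2025) + 31684 = (25325 + 10125/2) + 31684 = 60775/2 + 31684 = 124143/2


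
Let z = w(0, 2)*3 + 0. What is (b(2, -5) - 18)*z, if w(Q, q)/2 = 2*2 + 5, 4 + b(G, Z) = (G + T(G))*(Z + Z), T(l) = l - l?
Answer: -2268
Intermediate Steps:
T(l) = 0
b(G, Z) = -4 + 2*G*Z (b(G, Z) = -4 + (G + 0)*(Z + Z) = -4 + G*(2*Z) = -4 + 2*G*Z)
w(Q, q) = 18 (w(Q, q) = 2*(2*2 + 5) = 2*(4 + 5) = 2*9 = 18)
z = 54 (z = 18*3 + 0 = 54 + 0 = 54)
(b(2, -5) - 18)*z = ((-4 + 2*2*(-5)) - 18)*54 = ((-4 - 20) - 18)*54 = (-24 - 18)*54 = -42*54 = -2268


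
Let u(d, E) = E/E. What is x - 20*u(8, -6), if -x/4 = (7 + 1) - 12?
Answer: -4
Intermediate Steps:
u(d, E) = 1
x = 16 (x = -4*((7 + 1) - 12) = -4*(8 - 12) = -4*(-4) = 16)
x - 20*u(8, -6) = 16 - 20*1 = 16 - 20 = -4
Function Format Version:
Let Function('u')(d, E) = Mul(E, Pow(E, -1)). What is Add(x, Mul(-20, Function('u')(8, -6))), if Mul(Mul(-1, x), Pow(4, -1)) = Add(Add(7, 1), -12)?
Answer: -4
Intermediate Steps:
Function('u')(d, E) = 1
x = 16 (x = Mul(-4, Add(Add(7, 1), -12)) = Mul(-4, Add(8, -12)) = Mul(-4, -4) = 16)
Add(x, Mul(-20, Function('u')(8, -6))) = Add(16, Mul(-20, 1)) = Add(16, -20) = -4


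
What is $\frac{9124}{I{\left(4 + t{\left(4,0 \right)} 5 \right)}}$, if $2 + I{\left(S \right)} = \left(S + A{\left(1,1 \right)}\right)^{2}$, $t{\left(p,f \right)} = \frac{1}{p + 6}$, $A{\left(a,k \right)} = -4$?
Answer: $- \frac{36496}{7} \approx -5213.7$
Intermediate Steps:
$t{\left(p,f \right)} = \frac{1}{6 + p}$
$I{\left(S \right)} = -2 + \left(-4 + S\right)^{2}$ ($I{\left(S \right)} = -2 + \left(S - 4\right)^{2} = -2 + \left(-4 + S\right)^{2}$)
$\frac{9124}{I{\left(4 + t{\left(4,0 \right)} 5 \right)}} = \frac{9124}{-2 + \left(-4 + \left(4 + \frac{1}{6 + 4} \cdot 5\right)\right)^{2}} = \frac{9124}{-2 + \left(-4 + \left(4 + \frac{1}{10} \cdot 5\right)\right)^{2}} = \frac{9124}{-2 + \left(-4 + \left(4 + \frac{1}{2}\right)\right)^{2}} = \frac{9124}{-2 + \left(-4 + \frac{9}{2}\right)^{2}} = \frac{9124}{-2 + \left(\frac{1}{2}\right)^{2}} = \frac{9124}{-2 + \frac{1}{4}} = \frac{9124}{- \frac{7}{4}} = 9124 \left(- \frac{4}{7}\right) = - \frac{36496}{7}$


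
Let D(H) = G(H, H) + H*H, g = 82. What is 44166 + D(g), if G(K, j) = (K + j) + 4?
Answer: 51058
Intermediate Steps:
G(K, j) = 4 + K + j
D(H) = 4 + H² + 2*H (D(H) = (4 + H + H) + H*H = (4 + 2*H) + H² = 4 + H² + 2*H)
44166 + D(g) = 44166 + (4 + 82² + 2*82) = 44166 + (4 + 6724 + 164) = 44166 + 6892 = 51058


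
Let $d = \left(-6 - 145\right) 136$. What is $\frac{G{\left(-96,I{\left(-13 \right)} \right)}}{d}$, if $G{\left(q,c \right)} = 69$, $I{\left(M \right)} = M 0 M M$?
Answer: $- \frac{69}{20536} \approx -0.00336$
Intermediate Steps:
$I{\left(M \right)} = 0$ ($I{\left(M \right)} = 0 M M = 0 M = 0$)
$d = -20536$ ($d = \left(-151\right) 136 = -20536$)
$\frac{G{\left(-96,I{\left(-13 \right)} \right)}}{d} = \frac{69}{-20536} = 69 \left(- \frac{1}{20536}\right) = - \frac{69}{20536}$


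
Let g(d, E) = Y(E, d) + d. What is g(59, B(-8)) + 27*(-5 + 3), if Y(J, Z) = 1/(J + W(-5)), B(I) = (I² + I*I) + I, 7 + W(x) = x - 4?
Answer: 521/104 ≈ 5.0096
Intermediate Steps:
W(x) = -11 + x (W(x) = -7 + (x - 4) = -7 + (-4 + x) = -11 + x)
B(I) = I + 2*I² (B(I) = (I² + I²) + I = 2*I² + I = I + 2*I²)
Y(J, Z) = 1/(-16 + J) (Y(J, Z) = 1/(J + (-11 - 5)) = 1/(J - 16) = 1/(-16 + J))
g(d, E) = d + 1/(-16 + E) (g(d, E) = 1/(-16 + E) + d = d + 1/(-16 + E))
g(59, B(-8)) + 27*(-5 + 3) = (1 + 59*(-16 - 8*(1 + 2*(-8))))/(-16 - 8*(1 + 2*(-8))) + 27*(-5 + 3) = (1 + 59*(-16 - 8*(1 - 16)))/(-16 - 8*(1 - 16)) + 27*(-2) = (1 + 59*(-16 - 8*(-15)))/(-16 - 8*(-15)) - 54 = (1 + 59*(-16 + 120))/(-16 + 120) - 54 = (1 + 59*104)/104 - 54 = (1 + 6136)/104 - 54 = (1/104)*6137 - 54 = 6137/104 - 54 = 521/104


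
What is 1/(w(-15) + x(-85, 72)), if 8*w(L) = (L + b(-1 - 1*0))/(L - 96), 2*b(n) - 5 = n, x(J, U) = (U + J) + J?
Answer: -888/87011 ≈ -0.010206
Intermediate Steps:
x(J, U) = U + 2*J (x(J, U) = (J + U) + J = U + 2*J)
b(n) = 5/2 + n/2
w(L) = (2 + L)/(8*(-96 + L)) (w(L) = ((L + (5/2 + (-1 - 1*0)/2))/(L - 96))/8 = ((L + (5/2 + (-1 + 0)/2))/(-96 + L))/8 = ((L + (5/2 + (½)*(-1)))/(-96 + L))/8 = ((L + (5/2 - ½))/(-96 + L))/8 = ((L + 2)/(-96 + L))/8 = ((2 + L)/(-96 + L))/8 = (2 + L)/(8*(-96 + L)))
1/(w(-15) + x(-85, 72)) = 1/((2 - 15)/(8*(-96 - 15)) + (72 + 2*(-85))) = 1/((⅛)*(-13)/(-111) + (72 - 170)) = 1/((⅛)*(-1/111)*(-13) - 98) = 1/(13/888 - 98) = 1/(-87011/888) = -888/87011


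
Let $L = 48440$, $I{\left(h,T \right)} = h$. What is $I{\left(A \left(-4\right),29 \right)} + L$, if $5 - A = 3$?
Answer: $48432$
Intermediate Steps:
$A = 2$ ($A = 5 - 3 = 2$)
$I{\left(A \left(-4\right),29 \right)} + L = 2 \left(-4\right) + 48440 = -8 + 48440 = 48432$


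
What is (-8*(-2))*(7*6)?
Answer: 672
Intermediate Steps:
(-8*(-2))*(7*6) = 16*42 = 672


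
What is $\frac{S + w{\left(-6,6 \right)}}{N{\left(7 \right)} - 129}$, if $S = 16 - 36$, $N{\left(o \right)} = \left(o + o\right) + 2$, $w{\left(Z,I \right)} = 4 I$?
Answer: $- \frac{4}{113} \approx -0.035398$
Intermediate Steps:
$N{\left(o \right)} = 2 + 2 o$ ($N{\left(o \right)} = 2 o + 2 = 2 + 2 o$)
$S = -20$
$\frac{S + w{\left(-6,6 \right)}}{N{\left(7 \right)} - 129} = \frac{-20 + 4 \cdot 6}{\left(2 + 2 \cdot 7\right) - 129} = \frac{-20 + 24}{\left(2 + 14\right) - 129} = \frac{4}{16 - 129} = \frac{4}{-113} = 4 \left(- \frac{1}{113}\right) = - \frac{4}{113}$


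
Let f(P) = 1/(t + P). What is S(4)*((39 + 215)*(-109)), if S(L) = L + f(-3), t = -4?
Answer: -747522/7 ≈ -1.0679e+5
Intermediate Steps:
f(P) = 1/(-4 + P)
S(L) = -⅐ + L (S(L) = L + 1/(-4 - 3) = L + 1/(-7) = L - ⅐ = -⅐ + L)
S(4)*((39 + 215)*(-109)) = (-⅐ + 4)*((39 + 215)*(-109)) = 27*(254*(-109))/7 = (27/7)*(-27686) = -747522/7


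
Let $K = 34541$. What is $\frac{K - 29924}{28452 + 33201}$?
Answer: $\frac{1539}{20551} \approx 0.074887$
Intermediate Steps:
$\frac{K - 29924}{28452 + 33201} = \frac{34541 - 29924}{28452 + 33201} = \frac{4617}{61653} = 4617 \cdot \frac{1}{61653} = \frac{1539}{20551}$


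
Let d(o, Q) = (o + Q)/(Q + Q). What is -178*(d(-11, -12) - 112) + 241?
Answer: 240077/12 ≈ 20006.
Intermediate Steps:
d(o, Q) = (Q + o)/(2*Q) (d(o, Q) = (Q + o)/((2*Q)) = (Q + o)*(1/(2*Q)) = (Q + o)/(2*Q))
-178*(d(-11, -12) - 112) + 241 = -178*((½)*(-12 - 11)/(-12) - 112) + 241 = -178*((½)*(-1/12)*(-23) - 112) + 241 = -178*(23/24 - 112) + 241 = -178*(-2665/24) + 241 = 237185/12 + 241 = 240077/12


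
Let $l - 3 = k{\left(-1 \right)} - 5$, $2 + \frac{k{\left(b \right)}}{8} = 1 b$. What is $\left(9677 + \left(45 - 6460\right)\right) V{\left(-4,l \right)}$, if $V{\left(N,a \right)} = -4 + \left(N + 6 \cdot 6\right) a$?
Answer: $-2727032$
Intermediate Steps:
$k{\left(b \right)} = -16 + 8 b$ ($k{\left(b \right)} = -16 + 8 \cdot 1 b = -16 + 8 b$)
$l = -26$ ($l = 3 + \left(\left(-16 + 8 \left(-1\right)\right) - 5\right) = 3 - 29 = -26$)
$V{\left(N,a \right)} = -4 + a \left(36 + N\right)$ ($V{\left(N,a \right)} = -4 + \left(N + 36\right) a = -4 + \left(36 + N\right) a = -4 + a \left(36 + N\right)$)
$\left(9677 + \left(45 - 6460\right)\right) V{\left(-4,l \right)} = \left(9677 + \left(45 - 6460\right)\right) \left(-4 + 36 \left(-26\right) - -104\right) = \left(9677 + \left(45 - 6460\right)\right) \left(-4 - 936 + 104\right) = \left(9677 - 6415\right) \left(-836\right) = 3262 \left(-836\right) = -2727032$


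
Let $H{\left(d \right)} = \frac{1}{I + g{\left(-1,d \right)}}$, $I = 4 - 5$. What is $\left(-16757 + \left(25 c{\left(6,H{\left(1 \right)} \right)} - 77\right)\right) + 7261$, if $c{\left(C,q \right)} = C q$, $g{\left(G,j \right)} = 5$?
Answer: $- \frac{19071}{2} \approx -9535.5$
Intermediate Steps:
$I = -1$
$H{\left(d \right)} = \frac{1}{4}$ ($H{\left(d \right)} = \frac{1}{-1 + 5} = \frac{1}{4}$)
$\left(-16757 + \left(25 c{\left(6,H{\left(1 \right)} \right)} - 77\right)\right) + 7261 = \left(-16757 - \left(77 - 25 \cdot 6 \cdot \frac{1}{4}\right)\right) + 7261 = \left(-16757 + \left(25 \cdot \frac{3}{2} - 77\right)\right) + 7261 = \left(-16757 + \left(\frac{75}{2} - 77\right)\right) + 7261 = \left(-16757 - \frac{79}{2}\right) + 7261 = - \frac{33593}{2} + 7261 = - \frac{19071}{2}$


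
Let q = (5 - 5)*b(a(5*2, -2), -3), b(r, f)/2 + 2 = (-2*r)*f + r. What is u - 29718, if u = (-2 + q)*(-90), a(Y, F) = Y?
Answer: -29538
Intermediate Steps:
b(r, f) = -4 + 2*r - 4*f*r (b(r, f) = -4 + 2*((-2*r)*f + r) = -4 + 2*(-2*f*r + r) = -4 + 2*(r - 2*f*r) = -4 + (2*r - 4*f*r) = -4 + 2*r - 4*f*r)
q = 0 (q = (5 - 5)*(-4 + 2*(5*2) - 4*(-3)*5*2) = 0*(-4 + 2*10 - 4*(-3)*10) = 0*(-4 + 20 + 120) = 0*136 = 0)
u = 180 (u = (-2 + 0)*(-90) = -2*(-90) = 180)
u - 29718 = 180 - 29718 = -29538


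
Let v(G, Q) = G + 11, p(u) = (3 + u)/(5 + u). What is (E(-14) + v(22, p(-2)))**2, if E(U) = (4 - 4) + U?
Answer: 361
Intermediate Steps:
E(U) = U (E(U) = 0 + U = U)
p(u) = (3 + u)/(5 + u)
v(G, Q) = 11 + G
(E(-14) + v(22, p(-2)))**2 = (-14 + (11 + 22))**2 = (-14 + 33)**2 = 19**2 = 361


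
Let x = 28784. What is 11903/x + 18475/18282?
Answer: 374697523/263114544 ≈ 1.4241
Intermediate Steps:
11903/x + 18475/18282 = 11903/28784 + 18475/18282 = 374697523/263114544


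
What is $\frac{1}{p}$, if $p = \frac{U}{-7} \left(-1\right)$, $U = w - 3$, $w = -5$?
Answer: $- \frac{7}{8} \approx -0.875$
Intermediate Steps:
$U = -8$ ($U = -5 - 3 = -8$)
$p = - \frac{8}{7}$ ($p = - \frac{8}{-7} \left(-1\right) = \left(-8\right) \left(- \frac{1}{7}\right) \left(-1\right) = \frac{8}{7} \left(-1\right) = - \frac{8}{7} \approx -1.1429$)
$\frac{1}{p} = \frac{1}{- \frac{8}{7}} = - \frac{7}{8}$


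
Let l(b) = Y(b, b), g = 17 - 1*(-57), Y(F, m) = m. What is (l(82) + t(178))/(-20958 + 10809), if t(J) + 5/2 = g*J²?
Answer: -4689391/20298 ≈ -231.03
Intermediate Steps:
g = 74 (g = 17 + 57 = 74)
l(b) = b
t(J) = -5/2 + 74*J²
(l(82) + t(178))/(-20958 + 10809) = (82 + (-5/2 + 74*178²))/(-20958 + 10809) = (82 + (-5/2 + 74*31684))/(-10149) = (82 + (-5/2 + 2344616))*(-1/10149) = (82 + 4689227/2)*(-1/10149) = (4689391/2)*(-1/10149) = -4689391/20298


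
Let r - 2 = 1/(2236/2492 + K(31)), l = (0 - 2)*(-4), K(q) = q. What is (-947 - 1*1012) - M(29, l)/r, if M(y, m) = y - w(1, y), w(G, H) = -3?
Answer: -79714857/40367 ≈ -1974.8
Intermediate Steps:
l = 8 (l = -2*(-4) = 8)
M(y, m) = 3 + y (M(y, m) = y - 1*(-3) = y + 3 = 3 + y)
r = 40367/19872 (r = 2 + 1/(2236/2492 + 31) = 2 + 1/(2236*(1/2492) + 31) = 2 + 1/(559/623 + 31) = 2 + 1/(19872/623) = 2 + 623/19872 = 40367/19872 ≈ 2.0313)
(-947 - 1*1012) - M(29, l)/r = (-947 - 1*1012) - (3 + 29)/40367/19872 = (-947 - 1012) - 32*19872/40367 = -1959 - 1*635904/40367 = -1959 - 635904/40367 = -79714857/40367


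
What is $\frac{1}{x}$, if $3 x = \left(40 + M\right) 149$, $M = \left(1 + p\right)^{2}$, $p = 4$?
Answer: $\frac{3}{9685} \approx 0.00030976$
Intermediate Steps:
$M = 25$ ($M = \left(1 + 4\right)^{2} = 5^{2} = 25$)
$x = \frac{9685}{3}$ ($x = \frac{\left(40 + 25\right) 149}{3} = \frac{65 \cdot 149}{3} = \frac{1}{3} \cdot 9685 = \frac{9685}{3} \approx 3228.3$)
$\frac{1}{x} = \frac{1}{\frac{9685}{3}} = \frac{3}{9685}$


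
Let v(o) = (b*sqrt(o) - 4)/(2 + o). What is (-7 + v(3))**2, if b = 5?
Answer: 1596/25 - 78*sqrt(3)/5 ≈ 36.820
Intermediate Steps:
v(o) = (-4 + 5*sqrt(o))/(2 + o) (v(o) = (5*sqrt(o) - 4)/(2 + o) = (-4 + 5*sqrt(o))/(2 + o))
(-7 + v(3))**2 = (-7 + (-4 + 5*sqrt(3))/(2 + 3))**2 = (-7 + (-4 + 5*sqrt(3))/5)**2 = (-7 + (-4/5 + sqrt(3)))**2 = (-39/5 + sqrt(3))**2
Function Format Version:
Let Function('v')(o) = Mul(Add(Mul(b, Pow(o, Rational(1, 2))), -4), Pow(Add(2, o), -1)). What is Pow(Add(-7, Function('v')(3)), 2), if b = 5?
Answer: Add(Rational(1596, 25), Mul(Rational(-78, 5), Pow(3, Rational(1, 2)))) ≈ 36.820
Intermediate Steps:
Function('v')(o) = Mul(Pow(Add(2, o), -1), Add(-4, Mul(5, Pow(o, Rational(1, 2))))) (Function('v')(o) = Mul(Add(Mul(5, Pow(o, Rational(1, 2))), -4), Pow(Add(2, o), -1)) = Mul(Add(-4, Mul(5, Pow(o, Rational(1, 2)))), Pow(Add(2, o), -1)) = Mul(Pow(Add(2, o), -1), Add(-4, Mul(5, Pow(o, Rational(1, 2))))))
Pow(Add(-7, Function('v')(3)), 2) = Pow(Add(-7, Mul(Pow(Add(2, 3), -1), Add(-4, Mul(5, Pow(3, Rational(1, 2)))))), 2) = Pow(Add(-7, Mul(Pow(5, -1), Add(-4, Mul(5, Pow(3, Rational(1, 2)))))), 2) = Pow(Add(-7, Mul(Rational(1, 5), Add(-4, Mul(5, Pow(3, Rational(1, 2)))))), 2) = Pow(Add(-7, Add(Rational(-4, 5), Pow(3, Rational(1, 2)))), 2) = Pow(Add(Rational(-39, 5), Pow(3, Rational(1, 2))), 2)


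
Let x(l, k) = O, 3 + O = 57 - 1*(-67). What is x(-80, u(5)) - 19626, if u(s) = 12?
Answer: -19505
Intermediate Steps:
O = 121 (O = -3 + (57 - 1*(-67)) = -3 + (57 + 67) = -3 + 124 = 121)
x(l, k) = 121
x(-80, u(5)) - 19626 = 121 - 19626 = -19505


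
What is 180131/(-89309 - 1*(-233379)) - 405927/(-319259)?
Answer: 115990345819/45995644130 ≈ 2.5218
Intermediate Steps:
180131/(-89309 - 1*(-233379)) - 405927/(-319259) = 180131/(-89309 + 233379) - 405927*(-1/319259) = 180131/144070 + 405927/319259 = 115990345819/45995644130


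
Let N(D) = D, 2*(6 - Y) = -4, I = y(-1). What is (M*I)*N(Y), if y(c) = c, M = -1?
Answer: 8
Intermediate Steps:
I = -1
Y = 8 (Y = 6 - ½*(-4) = 6 + 2 = 8)
(M*I)*N(Y) = -1*(-1)*8 = 1*8 = 8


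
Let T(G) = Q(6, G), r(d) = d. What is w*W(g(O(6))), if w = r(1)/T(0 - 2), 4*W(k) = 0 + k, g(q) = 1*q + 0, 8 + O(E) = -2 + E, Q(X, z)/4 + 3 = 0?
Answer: 1/12 ≈ 0.083333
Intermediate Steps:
Q(X, z) = -12 (Q(X, z) = -12 + 4*0 = -12 + 0 = -12)
O(E) = -10 + E (O(E) = -8 + (-2 + E) = -10 + E)
g(q) = q (g(q) = q + 0 = q)
T(G) = -12
W(k) = k/4 (W(k) = (0 + k)/4 = k/4)
w = -1/12 (w = 1/(-12) = 1*(-1/12) = -1/12 ≈ -0.083333)
w*W(g(O(6))) = -(-10 + 6)/48 = -(-4)/48 = -1/12*(-1) = 1/12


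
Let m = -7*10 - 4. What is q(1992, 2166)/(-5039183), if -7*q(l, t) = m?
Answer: -74/35274281 ≈ -2.0978e-6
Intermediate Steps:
m = -74 (m = -70 - 4 = -74)
q(l, t) = 74/7 (q(l, t) = -1/7*(-74) = 74/7)
q(1992, 2166)/(-5039183) = (74/7)/(-5039183) = (74/7)*(-1/5039183) = -74/35274281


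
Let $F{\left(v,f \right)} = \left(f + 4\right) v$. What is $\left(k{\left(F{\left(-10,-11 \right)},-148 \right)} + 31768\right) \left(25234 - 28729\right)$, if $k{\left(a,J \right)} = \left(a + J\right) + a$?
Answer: $-111001200$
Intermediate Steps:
$F{\left(v,f \right)} = v \left(4 + f\right)$ ($F{\left(v,f \right)} = \left(4 + f\right) v = v \left(4 + f\right)$)
$k{\left(a,J \right)} = J + 2 a$ ($k{\left(a,J \right)} = \left(J + a\right) + a = J + 2 a$)
$\left(k{\left(F{\left(-10,-11 \right)},-148 \right)} + 31768\right) \left(25234 - 28729\right) = \left(\left(-148 + 2 \left(- 10 \left(4 - 11\right)\right)\right) + 31768\right) \left(25234 - 28729\right) = \left(\left(-148 + 2 \left(\left(-10\right) \left(-7\right)\right)\right) + 31768\right) \left(-3495\right) = \left(\left(-148 + 2 \cdot 70\right) + 31768\right) \left(-3495\right) = \left(\left(-148 + 140\right) + 31768\right) \left(-3495\right) = \left(-8 + 31768\right) \left(-3495\right) = 31760 \left(-3495\right) = -111001200$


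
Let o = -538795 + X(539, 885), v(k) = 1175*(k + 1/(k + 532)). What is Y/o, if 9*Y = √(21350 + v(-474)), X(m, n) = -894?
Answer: -5*I*√72067610/281717658 ≈ -0.00015067*I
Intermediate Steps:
v(k) = 1175*k + 1175/(532 + k) (v(k) = 1175*(k + 1/(532 + k)) = 1175*k + 1175/(532 + k))
Y = 5*I*√72067610/522 (Y = √(21350 + 1175*(1 + (-474)² + 532*(-474))/(532 - 474))/9 = √(21350 + 1175*(1 + 224676 - 252168)/58)/9 = √(21350 + 1175*(1/58)*(-27491))/9 = √(21350 - 32301925/58)/9 = √(-31063625/58)/9 = (5*I*√72067610/58)/9 = 5*I*√72067610/522 ≈ 81.315*I)
o = -539689 (o = -538795 - 894 = -539689)
Y/o = (5*I*√72067610/522)/(-539689) = (5*I*√72067610/522)*(-1/539689) = -5*I*√72067610/281717658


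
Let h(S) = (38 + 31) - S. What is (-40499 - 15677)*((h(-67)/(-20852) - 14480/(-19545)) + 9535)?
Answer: -10915869889470512/20377617 ≈ -5.3568e+8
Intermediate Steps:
h(S) = 69 - S
(-40499 - 15677)*((h(-67)/(-20852) - 14480/(-19545)) + 9535) = (-40499 - 15677)*(((69 - 1*(-67))/(-20852) - 14480/(-19545)) + 9535) = -56176*(((69 + 67)*(-1/20852) - 14480*(-1/19545)) + 9535) = -56176*((136*(-1/20852) + 2896/3909) + 9535) = -56176*((-34/5213 + 2896/3909) + 9535) = -56176*(14963942/20377617 + 9535) = -56176*194315542037/20377617 = -10915869889470512/20377617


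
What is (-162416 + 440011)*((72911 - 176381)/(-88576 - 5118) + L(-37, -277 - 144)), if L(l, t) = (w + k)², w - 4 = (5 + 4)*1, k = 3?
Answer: 3343511576365/46847 ≈ 7.1371e+7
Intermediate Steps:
w = 13 (w = 4 + (5 + 4)*1 = 4 + 9*1 = 4 + 9 = 13)
L(l, t) = 256 (L(l, t) = (13 + 3)² = 16² = 256)
(-162416 + 440011)*((72911 - 176381)/(-88576 - 5118) + L(-37, -277 - 144)) = (-162416 + 440011)*((72911 - 176381)/(-88576 - 5118) + 256) = 277595*(-103470/(-93694) + 256) = 277595*(-103470*(-1/93694) + 256) = 277595*(51735/46847 + 256) = 277595*(12044567/46847) = 3343511576365/46847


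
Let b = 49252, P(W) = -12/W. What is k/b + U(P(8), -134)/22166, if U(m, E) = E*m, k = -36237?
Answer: -396664845/545859916 ≈ -0.72668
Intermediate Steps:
k/b + U(P(8), -134)/22166 = -36237/49252 - (-1608)/8/22166 = -36237*1/49252 - (-1608)/8*(1/22166) = -36237/49252 - 134*(-3/2)*(1/22166) = -36237/49252 + 201*(1/22166) = -36237/49252 + 201/22166 = -396664845/545859916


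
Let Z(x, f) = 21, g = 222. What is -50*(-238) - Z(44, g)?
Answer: 11879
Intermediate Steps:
-50*(-238) - Z(44, g) = -50*(-238) - 1*21 = 11900 - 21 = 11879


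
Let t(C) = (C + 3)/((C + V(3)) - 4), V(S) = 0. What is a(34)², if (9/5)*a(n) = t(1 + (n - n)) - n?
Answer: 280900/729 ≈ 385.32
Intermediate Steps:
t(C) = (3 + C)/(-4 + C) (t(C) = (C + 3)/((C + 0) - 4) = (3 + C)/(C - 4) = (3 + C)/(-4 + C))
a(n) = -20/27 - 5*n/9 (a(n) = 5*((3 + (1 + (n - n)))/(-4 + (1 + (n - n))) - n)/9 = 5*((3 + (1 + 0))/(-4 + (1 + 0)) - n)/9 = 5*((3 + 1)/(-4 + 1) - n)/9 = 5*(4/(-3) - n)/9 = 5*(-⅓*4 - n)/9 = 5*(-4/3 - n)/9 = -20/27 - 5*n/9)
a(34)² = (-20/27 - 5/9*34)² = (-20/27 - 170/9)² = (-530/27)² = 280900/729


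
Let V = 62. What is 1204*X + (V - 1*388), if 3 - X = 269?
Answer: -320590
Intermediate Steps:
X = -266 (X = 3 - 1*269 = 3 - 269 = -266)
1204*X + (V - 1*388) = 1204*(-266) + (62 - 1*388) = -320264 + (62 - 388) = -320264 - 326 = -320590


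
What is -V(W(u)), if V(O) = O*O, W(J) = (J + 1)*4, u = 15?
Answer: -4096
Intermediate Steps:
W(J) = 4 + 4*J (W(J) = (1 + J)*4 = 4 + 4*J)
V(O) = O**2
-V(W(u)) = -(4 + 4*15)**2 = -(4 + 60)**2 = -1*64**2 = -1*4096 = -4096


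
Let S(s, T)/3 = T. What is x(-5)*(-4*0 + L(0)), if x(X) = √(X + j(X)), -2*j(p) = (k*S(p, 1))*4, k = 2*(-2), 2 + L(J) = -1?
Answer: -3*√19 ≈ -13.077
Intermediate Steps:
L(J) = -3 (L(J) = -2 - 1 = -3)
k = -4
S(s, T) = 3*T
j(p) = 24 (j(p) = -(-12)*4/2 = -(-4*3)*4/2 = -(-6)*4 = -½*(-48) = 24)
x(X) = √(24 + X) (x(X) = √(X + 24) = √(24 + X))
x(-5)*(-4*0 + L(0)) = √(24 - 5)*(-4*0 - 3) = √19*(0 - 3) = √19*(-3) = -3*√19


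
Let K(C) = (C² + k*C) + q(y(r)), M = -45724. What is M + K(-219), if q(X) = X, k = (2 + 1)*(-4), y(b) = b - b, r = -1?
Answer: 4865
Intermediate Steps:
y(b) = 0
k = -12 (k = 3*(-4) = -12)
K(C) = C² - 12*C (K(C) = (C² - 12*C) + 0 = C² - 12*C)
M + K(-219) = -45724 - 219*(-12 - 219) = -45724 - 219*(-231) = -45724 + 50589 = 4865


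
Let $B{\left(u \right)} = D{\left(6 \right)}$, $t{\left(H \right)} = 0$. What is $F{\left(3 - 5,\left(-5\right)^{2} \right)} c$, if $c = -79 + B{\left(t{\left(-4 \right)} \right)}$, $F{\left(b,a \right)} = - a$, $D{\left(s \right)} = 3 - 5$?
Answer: $2025$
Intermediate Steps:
$D{\left(s \right)} = -2$ ($D{\left(s \right)} = 3 - 5 = -2$)
$B{\left(u \right)} = -2$
$c = -81$ ($c = -79 - 2 = -81$)
$F{\left(3 - 5,\left(-5\right)^{2} \right)} c = - \left(-5\right)^{2} \left(-81\right) = \left(-1\right) 25 \left(-81\right) = \left(-25\right) \left(-81\right) = 2025$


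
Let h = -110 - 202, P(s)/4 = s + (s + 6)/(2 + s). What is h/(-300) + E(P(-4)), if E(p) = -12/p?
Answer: 41/25 ≈ 1.6400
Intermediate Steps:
P(s) = 4*s + 4*(6 + s)/(2 + s) (P(s) = 4*(s + (s + 6)/(2 + s)) = 4*(s + (6 + s)/(2 + s)) = 4*s + 4*(6 + s)/(2 + s))
h = -312
h/(-300) + E(P(-4)) = -312/(-300) - 12*(2 - 4)/(4*(6 + (-4)² + 3*(-4))) = -1/300*(-312) - 12*(-1/(2*(6 + 16 - 12))) = 26/25 - 12/(4*(-½)*10) = 26/25 - 12/(-20) = 26/25 - 12*(-1/20) = 26/25 + ⅗ = 41/25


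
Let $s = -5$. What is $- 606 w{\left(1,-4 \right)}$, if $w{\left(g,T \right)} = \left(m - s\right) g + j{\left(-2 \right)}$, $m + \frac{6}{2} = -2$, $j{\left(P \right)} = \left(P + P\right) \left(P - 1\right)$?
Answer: $-7272$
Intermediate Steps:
$j{\left(P \right)} = 2 P \left(-1 + P\right)$
$m = -5$ ($m = -3 - 2 = -5$)
$w{\left(g,T \right)} = 12$ ($w{\left(g,T \right)} = \left(-5 - -5\right) g + 2 \left(-2\right) \left(-1 - 2\right) = \left(-5 + 5\right) g + 2 \left(-2\right) \left(-3\right) = 0 g + 12 = 0 + 12 = 12$)
$- 606 w{\left(1,-4 \right)} = \left(-606\right) 12 = -7272$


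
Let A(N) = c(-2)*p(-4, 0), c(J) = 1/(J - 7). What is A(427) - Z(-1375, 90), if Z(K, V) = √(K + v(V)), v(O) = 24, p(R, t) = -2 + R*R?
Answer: -14/9 - I*√1351 ≈ -1.5556 - 36.756*I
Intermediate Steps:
p(R, t) = -2 + R²
c(J) = 1/(-7 + J)
Z(K, V) = √(24 + K) (Z(K, V) = √(K + 24) = √(24 + K))
A(N) = -14/9 (A(N) = (-2 + (-4)²)/(-7 - 2) = (-2 + 16)/(-9) = -⅑*14 = -14/9)
A(427) - Z(-1375, 90) = -14/9 - √(24 - 1375) = -14/9 - √(-1351) = -14/9 - I*√1351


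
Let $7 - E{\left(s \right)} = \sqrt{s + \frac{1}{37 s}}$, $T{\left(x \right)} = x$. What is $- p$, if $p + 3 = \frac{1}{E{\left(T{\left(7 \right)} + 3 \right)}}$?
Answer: $\frac{40697}{14429} - \frac{\sqrt{1369370}}{14429} \approx 2.7394$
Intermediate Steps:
$E{\left(s \right)} = 7 - \sqrt{s + \frac{1}{37 s}}$
$p = -3 + \frac{1}{7 - \frac{\sqrt{1369370}}{370}}$ ($p = -3 + \frac{1}{7 - \frac{\sqrt{\frac{37}{7 + 3} + 1369 \left(7 + 3\right)}}{37}} = -3 + \frac{1}{7 - \frac{\sqrt{\frac{37}{10} + 1369 \cdot 10}}{37}} = -3 + \frac{1}{7 - \frac{\sqrt{37 \cdot \frac{1}{10} + 13690}}{37}} = -3 + \frac{1}{7 - \frac{\sqrt{\frac{37}{10} + 13690}}{37}} = -3 + \frac{1}{7 - \frac{\sqrt{\frac{136937}{10}}}{37}} = -3 + \frac{1}{7 - \frac{\frac{1}{10} \sqrt{1369370}}{37}} = -3 + \frac{1}{7 - \frac{\sqrt{1369370}}{370}} \approx -2.7394$)
$- p = - (- \frac{40697}{14429} + \frac{\sqrt{1369370}}{14429}) = \frac{40697}{14429} - \frac{\sqrt{1369370}}{14429}$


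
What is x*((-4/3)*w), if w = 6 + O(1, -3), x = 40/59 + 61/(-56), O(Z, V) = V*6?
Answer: -2718/413 ≈ -6.5811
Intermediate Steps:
O(Z, V) = 6*V
x = -1359/3304 (x = 40*(1/59) + 61*(-1/56) = 40/59 - 61/56 = -1359/3304 ≈ -0.41132)
w = -12 (w = 6 + 6*(-3) = 6 - 18 = -12)
x*((-4/3)*w) = -1359*(-4/3)*(-12)/3304 = -1359*(-4*⅓)*(-12)/3304 = -(-453)*(-12)/826 = -1359/3304*16 = -2718/413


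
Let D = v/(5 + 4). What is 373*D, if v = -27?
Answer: -1119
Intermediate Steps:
D = -3 (D = -27/(5 + 4) = -27/9 = (⅑)*(-27) = -3)
373*D = 373*(-3) = -1119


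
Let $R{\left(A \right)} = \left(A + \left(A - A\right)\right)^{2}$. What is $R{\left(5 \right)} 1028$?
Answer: $25700$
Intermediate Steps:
$R{\left(A \right)} = A^{2}$ ($R{\left(A \right)} = \left(A + 0\right)^{2} = A^{2}$)
$R{\left(5 \right)} 1028 = 5^{2} \cdot 1028 = 25 \cdot 1028 = 25700$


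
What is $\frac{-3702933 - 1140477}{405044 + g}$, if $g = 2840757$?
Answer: $- \frac{372570}{249677} \approx -1.4922$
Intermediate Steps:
$\frac{-3702933 - 1140477}{405044 + g} = \frac{-3702933 - 1140477}{405044 + 2840757} = - \frac{4843410}{3245801} = \left(-4843410\right) \frac{1}{3245801} = - \frac{372570}{249677}$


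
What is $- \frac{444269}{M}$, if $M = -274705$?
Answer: $\frac{444269}{274705} \approx 1.6173$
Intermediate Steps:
$- \frac{444269}{M} = - \frac{444269}{-274705} = \left(-444269\right) \left(- \frac{1}{274705}\right) = \frac{444269}{274705}$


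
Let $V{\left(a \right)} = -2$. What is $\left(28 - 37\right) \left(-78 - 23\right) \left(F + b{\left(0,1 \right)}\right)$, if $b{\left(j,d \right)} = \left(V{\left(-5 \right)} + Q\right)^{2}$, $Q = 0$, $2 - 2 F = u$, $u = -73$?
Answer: $\frac{75447}{2} \approx 37724.0$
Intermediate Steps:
$F = \frac{75}{2}$ ($F = 1 - - \frac{73}{2} = 1 + \frac{73}{2} = \frac{75}{2} \approx 37.5$)
$b{\left(j,d \right)} = 4$ ($b{\left(j,d \right)} = \left(-2 + 0\right)^{2} = \left(-2\right)^{2} = 4$)
$\left(28 - 37\right) \left(-78 - 23\right) \left(F + b{\left(0,1 \right)}\right) = \left(28 - 37\right) \left(-78 - 23\right) \left(\frac{75}{2} + 4\right) = - 9 \left(\left(-101\right) \frac{83}{2}\right) = \left(-9\right) \left(- \frac{8383}{2}\right) = \frac{75447}{2}$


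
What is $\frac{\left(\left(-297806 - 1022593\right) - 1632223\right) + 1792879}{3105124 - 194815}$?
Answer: $- \frac{386581}{970103} \approx -0.39849$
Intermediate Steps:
$\frac{\left(\left(-297806 - 1022593\right) - 1632223\right) + 1792879}{3105124 - 194815} = \frac{\left(-1320399 - 1632223\right) + 1792879}{2910309} = \left(-2952622 + 1792879\right) \frac{1}{2910309} = \left(-1159743\right) \frac{1}{2910309} = - \frac{386581}{970103}$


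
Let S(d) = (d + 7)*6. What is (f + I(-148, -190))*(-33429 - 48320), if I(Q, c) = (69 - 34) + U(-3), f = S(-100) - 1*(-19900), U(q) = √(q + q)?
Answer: -1584050373 - 81749*I*√6 ≈ -1.5841e+9 - 2.0024e+5*I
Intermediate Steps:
S(d) = 42 + 6*d (S(d) = (7 + d)*6 = 42 + 6*d)
U(q) = √2*√q (U(q) = √(2*q) = √2*√q)
f = 19342 (f = (42 + 6*(-100)) - 1*(-19900) = (42 - 600) + 19900 = -558 + 19900 = 19342)
I(Q, c) = 35 + I*√6 (I(Q, c) = (69 - 34) + √2*√(-3) = 35 + √2*(I*√3) = 35 + I*√6)
(f + I(-148, -190))*(-33429 - 48320) = (19342 + (35 + I*√6))*(-33429 - 48320) = (19377 + I*√6)*(-81749) = -1584050373 - 81749*I*√6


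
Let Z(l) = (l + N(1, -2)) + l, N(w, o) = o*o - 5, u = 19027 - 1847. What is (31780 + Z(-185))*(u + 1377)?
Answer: 582856813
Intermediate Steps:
u = 17180
N(w, o) = -5 + o**2 (N(w, o) = o**2 - 5 = -5 + o**2)
Z(l) = -1 + 2*l (Z(l) = (l + (-5 + (-2)**2)) + l = (l + (-5 + 4)) + l = (l - 1) + l = (-1 + l) + l = -1 + 2*l)
(31780 + Z(-185))*(u + 1377) = (31780 + (-1 + 2*(-185)))*(17180 + 1377) = (31780 + (-1 - 370))*18557 = (31780 - 371)*18557 = 31409*18557 = 582856813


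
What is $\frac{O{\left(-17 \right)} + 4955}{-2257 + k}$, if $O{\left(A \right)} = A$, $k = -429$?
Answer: $- \frac{2469}{1343} \approx -1.8384$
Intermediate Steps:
$\frac{O{\left(-17 \right)} + 4955}{-2257 + k} = \frac{-17 + 4955}{-2257 - 429} = \frac{4938}{-2686} = 4938 \left(- \frac{1}{2686}\right) = - \frac{2469}{1343}$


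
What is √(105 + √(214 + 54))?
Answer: √(105 + 2*√67) ≈ 11.017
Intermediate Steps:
√(105 + √(214 + 54)) = √(105 + √268) = √(105 + 2*√67)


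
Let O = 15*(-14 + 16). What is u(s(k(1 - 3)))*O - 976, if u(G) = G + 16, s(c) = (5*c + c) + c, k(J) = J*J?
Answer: 344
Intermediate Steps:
O = 30 (O = 15*2 = 30)
k(J) = J**2
s(c) = 7*c (s(c) = 6*c + c = 7*c)
u(G) = 16 + G
u(s(k(1 - 3)))*O - 976 = (16 + 7*(1 - 3)**2)*30 - 976 = (16 + 7*(-2)**2)*30 - 976 = (16 + 7*4)*30 - 976 = (16 + 28)*30 - 976 = 44*30 - 976 = 1320 - 976 = 344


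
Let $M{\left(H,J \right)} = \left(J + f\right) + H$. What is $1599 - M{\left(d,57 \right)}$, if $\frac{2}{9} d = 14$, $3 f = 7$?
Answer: $\frac{4430}{3} \approx 1476.7$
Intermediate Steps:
$f = \frac{7}{3}$ ($f = \frac{1}{3} \cdot 7 = \frac{7}{3} \approx 2.3333$)
$d = 63$ ($d = \frac{9}{2} \cdot 14 = 63$)
$M{\left(H,J \right)} = \frac{7}{3} + H + J$ ($M{\left(H,J \right)} = \left(J + \frac{7}{3}\right) + H = \left(\frac{7}{3} + J\right) + H = \frac{7}{3} + H + J$)
$1599 - M{\left(d,57 \right)} = 1599 - \left(\frac{7}{3} + 63 + 57\right) = 1599 - \frac{367}{3} = \frac{4430}{3}$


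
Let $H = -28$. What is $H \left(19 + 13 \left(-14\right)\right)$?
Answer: $4564$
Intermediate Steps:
$H \left(19 + 13 \left(-14\right)\right) = - 28 \left(19 + 13 \left(-14\right)\right) = - 28 \left(19 - 182\right) = \left(-28\right) \left(-163\right) = 4564$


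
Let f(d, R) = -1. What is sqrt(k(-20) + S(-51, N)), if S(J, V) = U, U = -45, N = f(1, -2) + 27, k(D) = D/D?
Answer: 2*I*sqrt(11) ≈ 6.6332*I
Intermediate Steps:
k(D) = 1
N = 26 (N = -1 + 27 = 26)
S(J, V) = -45
sqrt(k(-20) + S(-51, N)) = sqrt(1 - 45) = sqrt(-44) = 2*I*sqrt(11)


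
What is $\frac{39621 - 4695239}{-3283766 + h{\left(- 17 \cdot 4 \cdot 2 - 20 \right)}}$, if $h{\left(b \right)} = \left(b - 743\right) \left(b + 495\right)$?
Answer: $\frac{4655618}{3588527} \approx 1.2974$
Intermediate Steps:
$h{\left(b \right)} = \left(-743 + b\right) \left(495 + b\right)$
$\frac{39621 - 4695239}{-3283766 + h{\left(- 17 \cdot 4 \cdot 2 - 20 \right)}} = \frac{39621 - 4695239}{-3283766 - \left(367785 - \left(- 17 \cdot 4 \cdot 2 - 20\right)^{2} + 248 \left(- 17 \cdot 4 \cdot 2 - 20\right)\right)} = - \frac{4655618}{-3283766 - \left(367785 - \left(\left(-17\right) 8 - 20\right)^{2} + 248 \left(\left(-17\right) 8 - 20\right)\right)} = - \frac{4655618}{-3283766 - \left(367785 - \left(-136 - 20\right)^{2} + 248 \left(-136 - 20\right)\right)} = - \frac{4655618}{-3283766 - \left(329097 - 24336\right)} = - \frac{4655618}{-3283766 + \left(-367785 + 24336 + 38688\right)} = - \frac{4655618}{-3283766 - 304761} = - \frac{4655618}{-3588527} = \left(-4655618\right) \left(- \frac{1}{3588527}\right) = \frac{4655618}{3588527}$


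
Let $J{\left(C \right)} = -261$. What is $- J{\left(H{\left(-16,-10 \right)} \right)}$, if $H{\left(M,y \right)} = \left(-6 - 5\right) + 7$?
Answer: $261$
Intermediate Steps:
$H{\left(M,y \right)} = -4$ ($H{\left(M,y \right)} = -11 + 7 = -4$)
$- J{\left(H{\left(-16,-10 \right)} \right)} = \left(-1\right) \left(-261\right) = 261$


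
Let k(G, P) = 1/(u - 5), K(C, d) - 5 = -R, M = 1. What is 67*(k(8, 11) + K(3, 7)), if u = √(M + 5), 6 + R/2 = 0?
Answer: 21306/19 - 67*√6/19 ≈ 1112.7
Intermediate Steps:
R = -12 (R = -12 + 2*0 = -12 + 0 = -12)
K(C, d) = 17 (K(C, d) = 5 - 1*(-12) = 5 + 12 = 17)
u = √6 (u = √(1 + 5) = √6 ≈ 2.4495)
k(G, P) = 1/(-5 + √6) (k(G, P) = 1/(√6 - 5) = 1/(-5 + √6))
67*(k(8, 11) + K(3, 7)) = 67*((-5/19 - √6/19) + 17) = 67*(318/19 - √6/19) = 21306/19 - 67*√6/19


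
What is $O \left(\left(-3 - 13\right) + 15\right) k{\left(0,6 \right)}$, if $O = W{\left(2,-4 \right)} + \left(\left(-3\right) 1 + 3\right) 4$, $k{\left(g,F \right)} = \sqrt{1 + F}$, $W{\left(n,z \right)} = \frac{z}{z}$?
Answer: $- \sqrt{7} \approx -2.6458$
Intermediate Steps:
$W{\left(n,z \right)} = 1$
$O = 1$ ($O = 1 + \left(\left(-3\right) 1 + 3\right) 4 = 1 + \left(-3 + 3\right) 4 = 1 + 0 \cdot 4 = 1 + 0 = 1$)
$O \left(\left(-3 - 13\right) + 15\right) k{\left(0,6 \right)} = 1 \left(\left(-3 - 13\right) + 15\right) \sqrt{1 + 6} = 1 \left(-16 + 15\right) \sqrt{7} = 1 \left(-1\right) \sqrt{7} = - \sqrt{7}$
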